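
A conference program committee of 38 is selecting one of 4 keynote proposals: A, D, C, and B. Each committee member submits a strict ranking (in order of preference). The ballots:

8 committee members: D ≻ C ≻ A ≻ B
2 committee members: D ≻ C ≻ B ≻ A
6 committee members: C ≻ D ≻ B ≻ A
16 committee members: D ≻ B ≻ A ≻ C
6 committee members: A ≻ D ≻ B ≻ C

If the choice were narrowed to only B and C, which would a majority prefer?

B

Voters preferring B to C: 22; preferring C to B: 16.
B wins the head-to-head.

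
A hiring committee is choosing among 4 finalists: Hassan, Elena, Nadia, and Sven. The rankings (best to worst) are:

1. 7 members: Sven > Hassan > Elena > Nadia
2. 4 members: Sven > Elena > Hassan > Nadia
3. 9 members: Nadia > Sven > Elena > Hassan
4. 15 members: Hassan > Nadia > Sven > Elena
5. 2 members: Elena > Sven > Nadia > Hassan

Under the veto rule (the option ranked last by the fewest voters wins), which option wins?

Last-place votes: Hassan 11, Elena 15, Nadia 11, Sven 0.
Sven is ranked last by the fewest voters, so Sven wins.

Sven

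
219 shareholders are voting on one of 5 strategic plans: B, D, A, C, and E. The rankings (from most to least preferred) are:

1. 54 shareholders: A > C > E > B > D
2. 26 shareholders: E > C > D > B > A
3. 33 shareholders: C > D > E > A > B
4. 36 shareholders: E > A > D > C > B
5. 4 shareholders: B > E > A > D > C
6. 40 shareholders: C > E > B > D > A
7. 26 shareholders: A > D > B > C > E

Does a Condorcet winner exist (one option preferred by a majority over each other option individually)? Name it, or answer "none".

none

Checking pairwise contests:
D beats B 121–98.
A beats D 120–99.
E beats A 139–80.
A beats C 120–99.
C beats E 153–66.
Every option loses at least one head-to-head, so there is no Condorcet winner.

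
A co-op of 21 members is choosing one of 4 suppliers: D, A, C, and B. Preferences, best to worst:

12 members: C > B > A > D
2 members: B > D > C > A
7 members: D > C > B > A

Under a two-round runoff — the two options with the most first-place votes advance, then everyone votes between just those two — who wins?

C

Round 1 first-place votes: D 7, A 0, C 12, B 2.
C and D advance.
Runoff: C is preferred to D by 12 voters; D by 9.
C wins the runoff.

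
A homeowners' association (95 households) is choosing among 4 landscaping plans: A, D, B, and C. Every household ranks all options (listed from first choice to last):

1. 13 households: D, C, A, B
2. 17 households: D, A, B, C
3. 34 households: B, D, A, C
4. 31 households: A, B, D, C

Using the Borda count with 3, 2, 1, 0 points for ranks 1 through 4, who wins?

D

A: 13·1 + 17·2 + 34·1 + 31·3 = 174
D: 13·3 + 17·3 + 34·2 + 31·1 = 189
B: 13·0 + 17·1 + 34·3 + 31·2 = 181
C: 13·2 + 17·0 + 34·0 + 31·0 = 26
D has the highest Borda score (189).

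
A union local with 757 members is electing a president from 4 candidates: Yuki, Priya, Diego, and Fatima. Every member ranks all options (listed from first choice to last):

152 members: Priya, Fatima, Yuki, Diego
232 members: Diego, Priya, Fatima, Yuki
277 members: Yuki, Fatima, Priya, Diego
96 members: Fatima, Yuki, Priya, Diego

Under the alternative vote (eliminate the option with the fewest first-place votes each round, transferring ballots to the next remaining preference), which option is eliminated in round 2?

Priya

Round 1: Yuki 277, Priya 152, Diego 232, Fatima 96. Eliminate Fatima.
Round 2: Yuki 373, Priya 152, Diego 232. Eliminate Priya.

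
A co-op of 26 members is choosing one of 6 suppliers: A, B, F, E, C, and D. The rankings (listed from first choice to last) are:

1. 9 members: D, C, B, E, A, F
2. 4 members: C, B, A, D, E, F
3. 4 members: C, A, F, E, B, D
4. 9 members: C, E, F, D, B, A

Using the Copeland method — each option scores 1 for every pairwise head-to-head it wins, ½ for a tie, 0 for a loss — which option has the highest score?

A: beats F; loses to B, E, C, and D → score 1.
B: beats A; ties F and E; loses to C and D → score 2.
F: ties B and D; loses to A, E, and C → score 1.
E: beats A and F; ties B and D; loses to C → score 3.
C: beats A, B, F, E, and D → score 5.
D: beats A and B; ties F and E; loses to C → score 3.
C has the best pairwise record.

C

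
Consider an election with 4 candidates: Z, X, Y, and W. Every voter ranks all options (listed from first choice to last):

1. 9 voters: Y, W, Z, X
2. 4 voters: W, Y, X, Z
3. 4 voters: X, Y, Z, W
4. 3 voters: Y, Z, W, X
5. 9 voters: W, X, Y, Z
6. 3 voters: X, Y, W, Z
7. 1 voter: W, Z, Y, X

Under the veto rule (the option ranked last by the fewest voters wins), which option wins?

Last-place votes: Z 16, X 13, Y 0, W 4.
Y is ranked last by the fewest voters, so Y wins.

Y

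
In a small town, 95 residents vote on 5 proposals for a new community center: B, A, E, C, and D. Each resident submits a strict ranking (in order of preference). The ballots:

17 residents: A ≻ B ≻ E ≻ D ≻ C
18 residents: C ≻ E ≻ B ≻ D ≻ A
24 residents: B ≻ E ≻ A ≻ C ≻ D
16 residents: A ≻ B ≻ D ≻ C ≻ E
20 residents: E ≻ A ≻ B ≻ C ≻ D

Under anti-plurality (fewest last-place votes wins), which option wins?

B

Last-place votes: B 0, A 18, E 16, C 17, D 44.
B is ranked last by the fewest voters, so B wins.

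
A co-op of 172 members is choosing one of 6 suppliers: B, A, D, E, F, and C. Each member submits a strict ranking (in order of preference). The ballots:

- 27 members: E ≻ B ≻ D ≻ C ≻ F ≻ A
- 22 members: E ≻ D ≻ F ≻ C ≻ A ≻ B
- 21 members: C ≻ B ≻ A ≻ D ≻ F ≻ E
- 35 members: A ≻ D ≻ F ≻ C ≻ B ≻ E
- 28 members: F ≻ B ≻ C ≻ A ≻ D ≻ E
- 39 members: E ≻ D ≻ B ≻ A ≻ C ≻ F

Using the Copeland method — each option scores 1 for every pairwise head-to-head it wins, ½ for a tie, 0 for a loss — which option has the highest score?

B: beats A, F, and C; loses to D and E → score 3.
A: beats F; loses to B, D, E, and C → score 1.
D: beats B, A, F, and C; loses to E → score 4.
E: beats B, A, D, F, and C → score 5.
F: loses to B, A, D, E, and C → score 0.
C: beats A and F; loses to B, D, and E → score 2.
E has the best pairwise record.

E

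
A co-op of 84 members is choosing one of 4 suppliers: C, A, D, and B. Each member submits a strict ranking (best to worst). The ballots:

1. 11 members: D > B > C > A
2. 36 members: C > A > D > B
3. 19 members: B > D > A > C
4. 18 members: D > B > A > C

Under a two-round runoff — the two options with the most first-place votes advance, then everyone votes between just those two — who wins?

Round 1 first-place votes: C 36, A 0, D 29, B 19.
C and D advance.
Runoff: C is preferred to D by 36 voters; D by 48.
D wins the runoff.

D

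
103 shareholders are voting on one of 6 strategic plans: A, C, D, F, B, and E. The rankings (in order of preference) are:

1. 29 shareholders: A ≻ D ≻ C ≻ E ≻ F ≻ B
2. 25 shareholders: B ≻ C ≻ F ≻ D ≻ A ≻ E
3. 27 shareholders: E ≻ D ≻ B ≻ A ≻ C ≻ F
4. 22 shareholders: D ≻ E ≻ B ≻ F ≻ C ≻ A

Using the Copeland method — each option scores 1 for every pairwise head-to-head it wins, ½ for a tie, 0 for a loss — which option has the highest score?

D

A: beats C, F, and E; loses to D and B → score 3.
C: beats F and E; loses to A, D, and B → score 2.
D: beats A, C, F, B, and E → score 5.
F: loses to A, C, D, B, and E → score 0.
B: beats A, C, and F; loses to D and E → score 3.
E: beats F and B; loses to A, C, and D → score 2.
D has the best pairwise record.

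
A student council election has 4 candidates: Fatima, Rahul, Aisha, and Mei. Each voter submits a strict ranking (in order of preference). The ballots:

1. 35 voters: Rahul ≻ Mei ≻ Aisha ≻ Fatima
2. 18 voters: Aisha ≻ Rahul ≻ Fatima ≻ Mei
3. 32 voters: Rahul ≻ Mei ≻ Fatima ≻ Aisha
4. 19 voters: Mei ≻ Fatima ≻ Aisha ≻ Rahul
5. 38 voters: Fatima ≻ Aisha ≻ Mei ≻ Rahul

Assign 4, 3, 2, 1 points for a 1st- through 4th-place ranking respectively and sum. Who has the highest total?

Fatima: 35·1 + 18·2 + 32·2 + 19·3 + 38·4 = 344
Rahul: 35·4 + 18·3 + 32·4 + 19·1 + 38·1 = 379
Aisha: 35·2 + 18·4 + 32·1 + 19·2 + 38·3 = 326
Mei: 35·3 + 18·1 + 32·3 + 19·4 + 38·2 = 371
Rahul has the highest Borda score (379).

Rahul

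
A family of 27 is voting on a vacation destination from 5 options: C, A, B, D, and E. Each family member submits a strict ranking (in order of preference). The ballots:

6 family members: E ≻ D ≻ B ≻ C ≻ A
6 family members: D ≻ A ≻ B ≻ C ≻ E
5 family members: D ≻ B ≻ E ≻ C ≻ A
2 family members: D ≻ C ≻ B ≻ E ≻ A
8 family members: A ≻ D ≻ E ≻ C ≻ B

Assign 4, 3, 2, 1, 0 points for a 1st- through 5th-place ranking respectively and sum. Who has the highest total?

C: 6·1 + 6·1 + 5·1 + 2·3 + 8·1 = 31
A: 6·0 + 6·3 + 5·0 + 2·0 + 8·4 = 50
B: 6·2 + 6·2 + 5·3 + 2·2 + 8·0 = 43
D: 6·3 + 6·4 + 5·4 + 2·4 + 8·3 = 94
E: 6·4 + 6·0 + 5·2 + 2·1 + 8·2 = 52
D has the highest Borda score (94).

D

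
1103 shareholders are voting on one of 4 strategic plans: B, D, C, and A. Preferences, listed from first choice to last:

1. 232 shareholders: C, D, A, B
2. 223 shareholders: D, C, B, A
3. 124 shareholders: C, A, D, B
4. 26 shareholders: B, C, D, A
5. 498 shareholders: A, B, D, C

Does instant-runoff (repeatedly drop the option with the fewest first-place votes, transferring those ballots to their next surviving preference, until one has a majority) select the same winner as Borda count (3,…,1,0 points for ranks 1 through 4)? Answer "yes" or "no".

no

Instant-runoff — R1 B 26, D 223, C 356, A 498 (B out); R2 D 223, C 382, A 498 (D out); R3 C 605, A 498 (C winner). Winner: C.
Borda — scores: B 1297, D 1781, C 1566, A 1974. Winner: A.
The two methods disagree.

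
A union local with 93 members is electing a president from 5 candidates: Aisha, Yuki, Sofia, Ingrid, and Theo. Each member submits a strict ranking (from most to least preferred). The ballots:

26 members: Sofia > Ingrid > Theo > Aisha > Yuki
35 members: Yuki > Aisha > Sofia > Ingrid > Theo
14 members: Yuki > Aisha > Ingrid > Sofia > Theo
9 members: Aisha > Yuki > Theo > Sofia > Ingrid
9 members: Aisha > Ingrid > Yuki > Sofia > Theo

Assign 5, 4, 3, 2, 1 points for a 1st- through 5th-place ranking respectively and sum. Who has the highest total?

Aisha

Aisha: 26·2 + 35·4 + 14·4 + 9·5 + 9·5 = 338
Yuki: 26·1 + 35·5 + 14·5 + 9·4 + 9·3 = 334
Sofia: 26·5 + 35·3 + 14·2 + 9·2 + 9·2 = 299
Ingrid: 26·4 + 35·2 + 14·3 + 9·1 + 9·4 = 261
Theo: 26·3 + 35·1 + 14·1 + 9·3 + 9·1 = 163
Aisha has the highest Borda score (338).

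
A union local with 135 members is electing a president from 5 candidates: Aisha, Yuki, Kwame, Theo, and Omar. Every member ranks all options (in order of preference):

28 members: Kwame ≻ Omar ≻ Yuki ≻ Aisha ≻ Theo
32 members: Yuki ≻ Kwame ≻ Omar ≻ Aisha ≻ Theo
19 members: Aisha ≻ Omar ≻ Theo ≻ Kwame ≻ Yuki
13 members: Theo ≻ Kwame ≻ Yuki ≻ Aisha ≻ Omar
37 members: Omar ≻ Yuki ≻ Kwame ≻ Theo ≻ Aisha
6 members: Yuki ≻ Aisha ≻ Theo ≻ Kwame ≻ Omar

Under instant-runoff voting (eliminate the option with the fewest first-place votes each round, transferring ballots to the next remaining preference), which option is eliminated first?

Theo

Round 1: Aisha 19, Yuki 38, Kwame 28, Theo 13, Omar 37. Eliminate Theo.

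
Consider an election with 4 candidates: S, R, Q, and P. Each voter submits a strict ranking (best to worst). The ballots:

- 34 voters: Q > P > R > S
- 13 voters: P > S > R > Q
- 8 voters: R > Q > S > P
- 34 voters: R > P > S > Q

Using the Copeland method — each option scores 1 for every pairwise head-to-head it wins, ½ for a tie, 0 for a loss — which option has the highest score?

P

S: beats Q; loses to R and P → score 1.
R: beats S and Q; loses to P → score 2.
Q: loses to S, R, and P → score 0.
P: beats S, R, and Q → score 3.
P has the best pairwise record.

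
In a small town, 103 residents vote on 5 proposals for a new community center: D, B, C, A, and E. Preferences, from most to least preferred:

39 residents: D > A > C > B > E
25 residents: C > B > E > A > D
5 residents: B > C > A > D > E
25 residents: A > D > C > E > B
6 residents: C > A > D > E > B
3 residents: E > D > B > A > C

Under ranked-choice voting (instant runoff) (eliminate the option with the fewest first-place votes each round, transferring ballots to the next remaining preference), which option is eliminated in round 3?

Round 1: D 39, B 5, C 31, A 25, E 3. Eliminate E.
Round 2: D 42, B 5, C 31, A 25. Eliminate B.
Round 3: D 42, C 36, A 25. Eliminate A.

A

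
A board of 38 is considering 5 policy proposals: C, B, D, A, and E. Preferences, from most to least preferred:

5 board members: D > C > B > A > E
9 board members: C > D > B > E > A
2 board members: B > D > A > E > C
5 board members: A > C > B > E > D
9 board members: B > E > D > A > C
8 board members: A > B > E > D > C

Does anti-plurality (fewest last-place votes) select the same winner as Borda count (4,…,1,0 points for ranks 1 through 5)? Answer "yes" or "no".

yes

Anti-plurality — last-place votes: C 19, B 0, D 5, A 9, E 5. Winner: B.
Borda — scores: C 66, B 106, D 79, A 70, E 59. Winner: B.
The two methods agree.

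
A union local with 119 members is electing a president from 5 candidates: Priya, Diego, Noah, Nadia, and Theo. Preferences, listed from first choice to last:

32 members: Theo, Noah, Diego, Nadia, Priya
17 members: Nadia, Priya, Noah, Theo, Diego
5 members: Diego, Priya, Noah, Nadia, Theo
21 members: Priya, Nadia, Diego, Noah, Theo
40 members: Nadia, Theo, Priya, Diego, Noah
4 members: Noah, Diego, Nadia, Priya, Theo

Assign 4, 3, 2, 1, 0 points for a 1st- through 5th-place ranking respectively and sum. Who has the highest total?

Priya: 32·0 + 17·3 + 5·3 + 21·4 + 40·2 + 4·1 = 234
Diego: 32·2 + 17·0 + 5·4 + 21·2 + 40·1 + 4·3 = 178
Noah: 32·3 + 17·2 + 5·2 + 21·1 + 40·0 + 4·4 = 177
Nadia: 32·1 + 17·4 + 5·1 + 21·3 + 40·4 + 4·2 = 336
Theo: 32·4 + 17·1 + 5·0 + 21·0 + 40·3 + 4·0 = 265
Nadia has the highest Borda score (336).

Nadia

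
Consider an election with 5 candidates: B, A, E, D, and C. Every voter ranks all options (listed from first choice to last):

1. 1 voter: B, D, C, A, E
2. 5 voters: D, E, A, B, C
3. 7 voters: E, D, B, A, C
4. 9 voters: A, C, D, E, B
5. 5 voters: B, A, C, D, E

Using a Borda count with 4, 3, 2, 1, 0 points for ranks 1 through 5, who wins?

A

B: 1·4 + 5·1 + 7·2 + 9·0 + 5·4 = 43
A: 1·1 + 5·2 + 7·1 + 9·4 + 5·3 = 69
E: 1·0 + 5·3 + 7·4 + 9·1 + 5·0 = 52
D: 1·3 + 5·4 + 7·3 + 9·2 + 5·1 = 67
C: 1·2 + 5·0 + 7·0 + 9·3 + 5·2 = 39
A has the highest Borda score (69).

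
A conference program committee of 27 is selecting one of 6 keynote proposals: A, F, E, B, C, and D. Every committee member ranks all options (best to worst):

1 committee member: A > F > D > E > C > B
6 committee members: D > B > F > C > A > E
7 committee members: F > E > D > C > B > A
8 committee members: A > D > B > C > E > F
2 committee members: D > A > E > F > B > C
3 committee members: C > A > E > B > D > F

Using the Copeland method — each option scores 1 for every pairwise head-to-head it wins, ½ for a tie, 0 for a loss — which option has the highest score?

D

A: beats F, E, and B; loses to C and D → score 3.
F: beats E and C; loses to A, B, and D → score 2.
E: loses to A, F, B, C, and D → score 0.
B: beats F, E, and C; loses to A and D → score 3.
C: beats A and E; loses to F, B, and D → score 2.
D: beats A, F, E, B, and C → score 5.
D has the best pairwise record.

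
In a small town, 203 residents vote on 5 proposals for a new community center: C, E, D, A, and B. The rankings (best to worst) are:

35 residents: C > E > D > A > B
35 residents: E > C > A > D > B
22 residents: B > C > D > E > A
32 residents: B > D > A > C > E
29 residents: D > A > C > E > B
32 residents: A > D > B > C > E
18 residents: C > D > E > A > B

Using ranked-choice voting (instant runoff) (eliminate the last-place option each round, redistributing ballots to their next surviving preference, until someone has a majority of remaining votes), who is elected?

Round 1: C 53, E 35, D 29, A 32, B 54. Eliminate D.
Round 2: C 53, E 35, A 61, B 54. Eliminate E.
Round 3: C 88, A 61, B 54. Eliminate B.
Round 4: C 110, A 93. C has a majority.

C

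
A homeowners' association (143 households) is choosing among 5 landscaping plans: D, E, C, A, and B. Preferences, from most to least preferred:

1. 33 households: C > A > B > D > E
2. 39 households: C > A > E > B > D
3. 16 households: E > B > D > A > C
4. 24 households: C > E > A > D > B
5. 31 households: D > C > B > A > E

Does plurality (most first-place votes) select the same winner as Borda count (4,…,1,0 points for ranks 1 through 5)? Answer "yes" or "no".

Plurality — first-place votes: D 31, E 16, C 96, A 0, B 0. Winner: C.
Borda — scores: D 213, E 214, C 477, A 311, B 215. Winner: C.
The two methods agree.

yes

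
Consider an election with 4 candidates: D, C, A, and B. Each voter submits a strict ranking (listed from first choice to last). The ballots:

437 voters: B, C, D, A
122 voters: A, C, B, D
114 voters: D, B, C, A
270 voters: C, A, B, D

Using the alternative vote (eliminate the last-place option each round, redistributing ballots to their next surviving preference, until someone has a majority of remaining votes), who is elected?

B

Round 1: D 114, C 270, A 122, B 437. Eliminate D.
Round 2: C 270, A 122, B 551. B has a majority.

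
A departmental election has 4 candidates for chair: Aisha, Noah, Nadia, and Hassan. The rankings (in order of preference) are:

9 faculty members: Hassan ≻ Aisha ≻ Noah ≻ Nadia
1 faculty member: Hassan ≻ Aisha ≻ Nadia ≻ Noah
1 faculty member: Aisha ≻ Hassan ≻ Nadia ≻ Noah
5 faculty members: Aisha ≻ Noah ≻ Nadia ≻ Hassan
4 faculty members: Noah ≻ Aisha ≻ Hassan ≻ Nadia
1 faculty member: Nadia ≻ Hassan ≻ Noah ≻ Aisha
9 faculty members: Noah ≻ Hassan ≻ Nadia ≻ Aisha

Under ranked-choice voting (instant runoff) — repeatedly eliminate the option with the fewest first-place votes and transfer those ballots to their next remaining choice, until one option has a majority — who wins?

Round 1: Aisha 6, Noah 13, Nadia 1, Hassan 10. Eliminate Nadia.
Round 2: Aisha 6, Noah 13, Hassan 11. Eliminate Aisha.
Round 3: Noah 18, Hassan 12. Noah has a majority.

Noah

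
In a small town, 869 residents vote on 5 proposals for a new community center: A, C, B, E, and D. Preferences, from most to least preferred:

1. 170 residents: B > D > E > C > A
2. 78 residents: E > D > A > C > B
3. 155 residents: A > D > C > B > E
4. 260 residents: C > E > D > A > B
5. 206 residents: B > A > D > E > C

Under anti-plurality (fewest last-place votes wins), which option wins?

D

Last-place votes: A 170, C 206, B 338, E 155, D 0.
D is ranked last by the fewest voters, so D wins.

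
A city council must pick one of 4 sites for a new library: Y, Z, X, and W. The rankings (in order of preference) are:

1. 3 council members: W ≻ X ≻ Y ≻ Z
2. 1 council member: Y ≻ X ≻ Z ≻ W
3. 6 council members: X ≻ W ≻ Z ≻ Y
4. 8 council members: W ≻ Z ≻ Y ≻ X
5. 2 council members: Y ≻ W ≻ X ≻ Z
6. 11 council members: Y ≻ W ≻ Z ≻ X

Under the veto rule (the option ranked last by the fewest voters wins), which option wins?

W

Last-place votes: Y 6, Z 5, X 19, W 1.
W is ranked last by the fewest voters, so W wins.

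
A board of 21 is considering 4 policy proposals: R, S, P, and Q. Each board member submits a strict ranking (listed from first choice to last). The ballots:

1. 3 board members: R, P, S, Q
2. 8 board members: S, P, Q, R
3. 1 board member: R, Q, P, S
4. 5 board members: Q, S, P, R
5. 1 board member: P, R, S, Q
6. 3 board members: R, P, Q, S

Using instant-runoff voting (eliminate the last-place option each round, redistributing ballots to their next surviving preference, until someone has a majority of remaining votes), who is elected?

S

Round 1: R 7, S 8, P 1, Q 5. Eliminate P.
Round 2: R 8, S 8, Q 5. Eliminate Q.
Round 3: R 8, S 13. S has a majority.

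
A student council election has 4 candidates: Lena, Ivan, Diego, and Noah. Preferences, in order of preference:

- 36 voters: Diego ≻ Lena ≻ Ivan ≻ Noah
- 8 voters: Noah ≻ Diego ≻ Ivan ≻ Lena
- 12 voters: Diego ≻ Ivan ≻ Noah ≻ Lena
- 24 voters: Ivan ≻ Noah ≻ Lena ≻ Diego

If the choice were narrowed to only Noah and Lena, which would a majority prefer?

Noah

Voters preferring Noah to Lena: 44; preferring Lena to Noah: 36.
Noah wins the head-to-head.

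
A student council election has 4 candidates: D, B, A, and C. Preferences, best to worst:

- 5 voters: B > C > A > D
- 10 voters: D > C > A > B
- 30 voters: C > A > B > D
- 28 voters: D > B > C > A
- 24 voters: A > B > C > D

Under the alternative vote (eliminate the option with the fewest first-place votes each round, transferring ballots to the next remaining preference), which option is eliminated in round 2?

A

Round 1: D 38, B 5, A 24, C 30. Eliminate B.
Round 2: D 38, A 24, C 35. Eliminate A.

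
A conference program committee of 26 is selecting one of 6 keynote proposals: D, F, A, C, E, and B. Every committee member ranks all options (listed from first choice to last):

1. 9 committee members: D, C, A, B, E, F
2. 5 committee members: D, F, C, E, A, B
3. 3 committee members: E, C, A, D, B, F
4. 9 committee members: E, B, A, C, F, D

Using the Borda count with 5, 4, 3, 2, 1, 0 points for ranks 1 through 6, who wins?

D: 9·5 + 5·5 + 3·2 + 9·0 = 76
F: 9·0 + 5·4 + 3·0 + 9·1 = 29
A: 9·3 + 5·1 + 3·3 + 9·3 = 68
C: 9·4 + 5·3 + 3·4 + 9·2 = 81
E: 9·1 + 5·2 + 3·5 + 9·5 = 79
B: 9·2 + 5·0 + 3·1 + 9·4 = 57
C has the highest Borda score (81).

C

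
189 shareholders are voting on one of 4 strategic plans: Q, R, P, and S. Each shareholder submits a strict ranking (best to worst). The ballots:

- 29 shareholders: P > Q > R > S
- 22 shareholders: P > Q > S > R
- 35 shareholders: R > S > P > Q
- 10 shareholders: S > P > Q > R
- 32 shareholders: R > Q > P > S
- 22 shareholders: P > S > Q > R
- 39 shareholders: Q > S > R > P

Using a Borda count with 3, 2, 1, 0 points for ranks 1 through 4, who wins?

Q: 29·2 + 22·2 + 35·0 + 10·1 + 32·2 + 22·1 + 39·3 = 315
R: 29·1 + 22·0 + 35·3 + 10·0 + 32·3 + 22·0 + 39·1 = 269
P: 29·3 + 22·3 + 35·1 + 10·2 + 32·1 + 22·3 + 39·0 = 306
S: 29·0 + 22·1 + 35·2 + 10·3 + 32·0 + 22·2 + 39·2 = 244
Q has the highest Borda score (315).

Q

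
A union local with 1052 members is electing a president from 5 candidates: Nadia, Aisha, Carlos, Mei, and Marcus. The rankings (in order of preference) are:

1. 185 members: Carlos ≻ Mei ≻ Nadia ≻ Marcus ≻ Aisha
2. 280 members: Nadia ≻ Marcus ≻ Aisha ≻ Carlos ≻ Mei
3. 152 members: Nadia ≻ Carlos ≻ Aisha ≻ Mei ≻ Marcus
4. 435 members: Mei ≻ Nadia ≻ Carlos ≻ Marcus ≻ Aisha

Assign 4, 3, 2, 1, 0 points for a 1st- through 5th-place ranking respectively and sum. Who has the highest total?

Nadia: 185·2 + 280·4 + 152·4 + 435·3 = 3403
Aisha: 185·0 + 280·2 + 152·2 + 435·0 = 864
Carlos: 185·4 + 280·1 + 152·3 + 435·2 = 2346
Mei: 185·3 + 280·0 + 152·1 + 435·4 = 2447
Marcus: 185·1 + 280·3 + 152·0 + 435·1 = 1460
Nadia has the highest Borda score (3403).

Nadia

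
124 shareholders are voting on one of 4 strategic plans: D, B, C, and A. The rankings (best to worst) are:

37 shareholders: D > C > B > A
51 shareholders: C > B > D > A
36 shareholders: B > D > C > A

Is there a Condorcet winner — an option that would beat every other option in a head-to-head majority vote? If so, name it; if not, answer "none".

Checking pairwise contests:
B beats D 87–37.
C beats B 88–36.
D beats C 73–51.
D beats A 124–0.
Every option loses at least one head-to-head, so there is no Condorcet winner.

none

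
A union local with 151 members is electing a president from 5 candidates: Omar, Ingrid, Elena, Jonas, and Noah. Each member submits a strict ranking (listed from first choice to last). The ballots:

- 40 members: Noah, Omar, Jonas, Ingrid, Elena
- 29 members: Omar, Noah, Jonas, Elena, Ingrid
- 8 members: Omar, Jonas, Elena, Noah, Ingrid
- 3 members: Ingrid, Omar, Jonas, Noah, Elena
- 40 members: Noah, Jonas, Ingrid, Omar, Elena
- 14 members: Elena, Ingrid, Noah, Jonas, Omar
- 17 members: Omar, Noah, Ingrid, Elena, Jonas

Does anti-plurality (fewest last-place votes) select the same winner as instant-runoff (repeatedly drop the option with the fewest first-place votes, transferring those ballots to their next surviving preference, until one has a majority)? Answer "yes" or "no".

yes

Anti-plurality — last-place votes: Omar 14, Ingrid 37, Elena 83, Jonas 17, Noah 0. Winner: Noah.
Instant-runoff — R1 Omar 54, Ingrid 3, Elena 14, Jonas 0, Noah 80 (Noah winner). Winner: Noah.
The two methods agree.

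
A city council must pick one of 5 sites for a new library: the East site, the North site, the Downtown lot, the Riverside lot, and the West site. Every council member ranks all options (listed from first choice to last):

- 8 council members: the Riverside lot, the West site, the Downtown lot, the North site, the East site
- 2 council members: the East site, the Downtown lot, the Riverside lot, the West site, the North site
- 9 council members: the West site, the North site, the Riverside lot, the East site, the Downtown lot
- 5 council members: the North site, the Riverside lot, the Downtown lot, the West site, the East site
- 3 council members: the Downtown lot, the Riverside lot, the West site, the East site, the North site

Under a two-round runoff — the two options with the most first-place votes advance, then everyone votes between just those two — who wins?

Round 1 first-place votes: the East site 2, the North site 5, the Downtown lot 3, the Riverside lot 8, the West site 9.
the West site and the Riverside lot advance.
Runoff: the West site is preferred to the Riverside lot by 9 voters; the Riverside lot by 18.
the Riverside lot wins the runoff.

the Riverside lot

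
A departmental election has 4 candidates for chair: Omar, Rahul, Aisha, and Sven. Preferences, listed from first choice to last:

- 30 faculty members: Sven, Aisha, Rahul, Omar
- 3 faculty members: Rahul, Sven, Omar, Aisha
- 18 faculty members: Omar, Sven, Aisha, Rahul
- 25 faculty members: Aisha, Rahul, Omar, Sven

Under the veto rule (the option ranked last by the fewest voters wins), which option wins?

Aisha

Last-place votes: Omar 30, Rahul 18, Aisha 3, Sven 25.
Aisha is ranked last by the fewest voters, so Aisha wins.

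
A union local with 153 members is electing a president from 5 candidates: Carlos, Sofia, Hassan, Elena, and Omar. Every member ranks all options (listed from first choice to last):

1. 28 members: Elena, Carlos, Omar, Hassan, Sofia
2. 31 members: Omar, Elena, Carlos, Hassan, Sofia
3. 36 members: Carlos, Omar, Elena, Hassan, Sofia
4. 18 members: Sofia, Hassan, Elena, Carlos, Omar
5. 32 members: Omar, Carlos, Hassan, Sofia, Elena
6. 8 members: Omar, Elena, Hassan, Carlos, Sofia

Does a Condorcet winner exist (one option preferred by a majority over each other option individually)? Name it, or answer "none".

none

Checking pairwise contests:
Elena beats Carlos 85–68.
Carlos beats Sofia 135–18.
Carlos beats Hassan 127–26.
Omar beats Elena 107–46.
Carlos beats Omar 82–71.
Every option loses at least one head-to-head, so there is no Condorcet winner.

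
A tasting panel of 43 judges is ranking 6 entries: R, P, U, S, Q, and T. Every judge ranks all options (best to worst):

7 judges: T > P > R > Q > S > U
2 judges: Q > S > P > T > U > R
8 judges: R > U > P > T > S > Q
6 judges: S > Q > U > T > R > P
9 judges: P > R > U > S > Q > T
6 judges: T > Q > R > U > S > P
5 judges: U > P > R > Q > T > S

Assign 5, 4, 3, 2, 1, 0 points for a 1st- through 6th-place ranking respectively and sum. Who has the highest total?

R: 7·3 + 2·0 + 8·5 + 6·1 + 9·4 + 6·3 + 5·3 = 136
P: 7·4 + 2·3 + 8·3 + 6·0 + 9·5 + 6·0 + 5·4 = 123
U: 7·0 + 2·1 + 8·4 + 6·3 + 9·3 + 6·2 + 5·5 = 116
S: 7·1 + 2·4 + 8·1 + 6·5 + 9·2 + 6·1 + 5·0 = 77
Q: 7·2 + 2·5 + 8·0 + 6·4 + 9·1 + 6·4 + 5·2 = 91
T: 7·5 + 2·2 + 8·2 + 6·2 + 9·0 + 6·5 + 5·1 = 102
R has the highest Borda score (136).

R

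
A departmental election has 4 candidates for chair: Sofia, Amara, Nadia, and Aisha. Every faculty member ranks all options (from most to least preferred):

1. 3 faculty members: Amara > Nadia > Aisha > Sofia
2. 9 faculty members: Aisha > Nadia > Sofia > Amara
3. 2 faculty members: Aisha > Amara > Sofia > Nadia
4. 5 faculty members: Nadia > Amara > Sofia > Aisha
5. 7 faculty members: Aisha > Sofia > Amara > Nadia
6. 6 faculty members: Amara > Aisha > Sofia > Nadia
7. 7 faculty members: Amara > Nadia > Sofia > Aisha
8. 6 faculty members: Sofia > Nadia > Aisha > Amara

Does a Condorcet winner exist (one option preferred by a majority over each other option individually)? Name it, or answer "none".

Aisha

Aisha vs Sofia: 27–18 for Aisha.
Aisha vs Amara: 24–21 for Aisha.
Aisha vs Nadia: 24–21 for Aisha.
Aisha beats every other option head-to-head.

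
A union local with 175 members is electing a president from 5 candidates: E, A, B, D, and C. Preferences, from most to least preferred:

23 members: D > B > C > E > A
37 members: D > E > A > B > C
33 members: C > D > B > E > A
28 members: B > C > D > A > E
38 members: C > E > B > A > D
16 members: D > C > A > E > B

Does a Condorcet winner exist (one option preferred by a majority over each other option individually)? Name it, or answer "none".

none

Checking pairwise contests:
D beats E 137–38.
E beats A 131–44.
E beats B 91–84.
C beats D 99–76.
B beats C 88–87.
Every option loses at least one head-to-head, so there is no Condorcet winner.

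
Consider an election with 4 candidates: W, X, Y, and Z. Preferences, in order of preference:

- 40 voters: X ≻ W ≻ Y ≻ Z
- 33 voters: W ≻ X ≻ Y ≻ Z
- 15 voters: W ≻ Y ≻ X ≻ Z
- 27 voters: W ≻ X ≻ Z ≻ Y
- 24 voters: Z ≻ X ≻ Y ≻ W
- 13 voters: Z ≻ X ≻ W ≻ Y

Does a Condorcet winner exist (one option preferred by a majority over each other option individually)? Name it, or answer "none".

X

X vs W: 77–75 for X.
X vs Y: 137–15 for X.
X vs Z: 115–37 for X.
X beats every other option head-to-head.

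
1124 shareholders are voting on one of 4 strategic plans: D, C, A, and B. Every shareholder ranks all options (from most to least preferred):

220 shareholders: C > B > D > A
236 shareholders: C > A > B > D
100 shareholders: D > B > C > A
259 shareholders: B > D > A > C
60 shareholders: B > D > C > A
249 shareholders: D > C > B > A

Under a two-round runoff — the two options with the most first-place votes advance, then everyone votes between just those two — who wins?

D

Round 1 first-place votes: D 349, C 456, A 0, B 319.
C and D advance.
Runoff: C is preferred to D by 456 voters; D by 668.
D wins the runoff.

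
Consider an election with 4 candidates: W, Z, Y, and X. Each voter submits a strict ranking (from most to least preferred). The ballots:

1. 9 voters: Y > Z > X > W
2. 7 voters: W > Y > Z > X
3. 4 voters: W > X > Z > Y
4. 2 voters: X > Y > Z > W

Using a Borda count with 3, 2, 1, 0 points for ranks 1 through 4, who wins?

W: 9·0 + 7·3 + 4·3 + 2·0 = 33
Z: 9·2 + 7·1 + 4·1 + 2·1 = 31
Y: 9·3 + 7·2 + 4·0 + 2·2 = 45
X: 9·1 + 7·0 + 4·2 + 2·3 = 23
Y has the highest Borda score (45).

Y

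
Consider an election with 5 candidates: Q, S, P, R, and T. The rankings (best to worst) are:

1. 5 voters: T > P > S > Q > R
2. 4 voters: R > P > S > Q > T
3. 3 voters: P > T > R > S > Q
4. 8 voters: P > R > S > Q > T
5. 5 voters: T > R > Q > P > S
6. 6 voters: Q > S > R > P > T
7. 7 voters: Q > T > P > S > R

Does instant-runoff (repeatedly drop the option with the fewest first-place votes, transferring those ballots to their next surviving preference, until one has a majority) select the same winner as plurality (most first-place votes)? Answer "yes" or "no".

no

Instant-runoff — R1 Q 13, S 0, P 11, R 4, T 10 (S out); R2 Q 13, P 11, R 4, T 10 (R out); R3 Q 13, P 15, T 10 (T out); R4 Q 18, P 20 (P winner). Winner: P.
Plurality — first-place votes: Q 13, S 0, P 11, R 4, T 10. Winner: Q.
The two methods disagree.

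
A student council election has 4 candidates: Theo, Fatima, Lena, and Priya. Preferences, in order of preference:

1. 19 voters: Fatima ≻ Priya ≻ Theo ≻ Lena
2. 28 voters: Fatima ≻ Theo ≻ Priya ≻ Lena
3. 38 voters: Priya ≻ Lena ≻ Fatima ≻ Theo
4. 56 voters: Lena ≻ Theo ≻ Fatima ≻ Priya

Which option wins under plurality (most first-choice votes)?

Lena

First-place votes: Theo 0, Fatima 47, Lena 56, Priya 38.
Lena has the most first-place votes.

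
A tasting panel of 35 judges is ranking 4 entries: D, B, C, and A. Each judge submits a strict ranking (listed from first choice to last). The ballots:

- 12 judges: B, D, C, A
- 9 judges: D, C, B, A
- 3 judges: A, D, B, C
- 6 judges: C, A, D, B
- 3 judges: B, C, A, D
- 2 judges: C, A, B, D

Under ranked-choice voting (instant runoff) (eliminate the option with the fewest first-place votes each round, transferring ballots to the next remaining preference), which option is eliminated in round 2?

Round 1: D 9, B 15, C 8, A 3. Eliminate A.
Round 2: D 12, B 15, C 8. Eliminate C.

C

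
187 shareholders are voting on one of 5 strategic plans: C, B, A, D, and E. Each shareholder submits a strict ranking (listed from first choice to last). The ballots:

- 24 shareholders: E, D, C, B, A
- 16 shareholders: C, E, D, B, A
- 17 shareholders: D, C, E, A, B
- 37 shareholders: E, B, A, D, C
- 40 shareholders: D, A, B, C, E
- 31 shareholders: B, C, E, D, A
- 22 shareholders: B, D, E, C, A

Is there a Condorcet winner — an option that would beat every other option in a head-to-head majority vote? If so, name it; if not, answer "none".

none

Checking pairwise contests:
B beats C 130–57.
D beats B 97–90.
C beats A 110–77.
E beats D 108–79.
C beats E 104–83.
Every option loses at least one head-to-head, so there is no Condorcet winner.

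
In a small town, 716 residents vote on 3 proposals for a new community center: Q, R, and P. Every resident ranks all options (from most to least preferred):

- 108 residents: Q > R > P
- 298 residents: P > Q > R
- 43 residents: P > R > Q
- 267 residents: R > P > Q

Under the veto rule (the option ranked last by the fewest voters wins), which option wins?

P

Last-place votes: Q 310, R 298, P 108.
P is ranked last by the fewest voters, so P wins.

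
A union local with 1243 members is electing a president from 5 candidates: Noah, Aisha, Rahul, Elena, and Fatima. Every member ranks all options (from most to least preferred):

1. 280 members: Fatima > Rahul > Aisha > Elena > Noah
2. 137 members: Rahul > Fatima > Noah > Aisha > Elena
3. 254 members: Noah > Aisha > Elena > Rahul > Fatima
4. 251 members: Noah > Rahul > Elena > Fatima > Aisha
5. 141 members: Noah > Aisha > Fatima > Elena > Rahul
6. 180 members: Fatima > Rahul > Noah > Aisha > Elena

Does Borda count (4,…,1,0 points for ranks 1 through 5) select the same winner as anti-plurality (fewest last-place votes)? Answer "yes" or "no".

Borda — scores: Noah 3218, Aisha 2062, Rahul 2935, Elena 1431, Fatima 2784. Winner: Noah.
Anti-plurality — last-place votes: Noah 280, Aisha 251, Rahul 141, Elena 317, Fatima 254. Winner: Rahul.
The two methods disagree.

no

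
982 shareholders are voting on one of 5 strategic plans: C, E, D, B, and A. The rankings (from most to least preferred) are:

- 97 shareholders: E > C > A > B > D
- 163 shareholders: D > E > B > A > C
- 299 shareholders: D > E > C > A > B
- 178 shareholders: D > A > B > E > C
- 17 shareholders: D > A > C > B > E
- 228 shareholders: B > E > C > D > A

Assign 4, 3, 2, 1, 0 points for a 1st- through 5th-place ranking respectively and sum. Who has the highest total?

D

C: 97·3 + 163·0 + 299·2 + 178·0 + 17·2 + 228·2 = 1379
E: 97·4 + 163·3 + 299·3 + 178·1 + 17·0 + 228·3 = 2636
D: 97·0 + 163·4 + 299·4 + 178·4 + 17·4 + 228·1 = 2856
B: 97·1 + 163·2 + 299·0 + 178·2 + 17·1 + 228·4 = 1708
A: 97·2 + 163·1 + 299·1 + 178·3 + 17·3 + 228·0 = 1241
D has the highest Borda score (2856).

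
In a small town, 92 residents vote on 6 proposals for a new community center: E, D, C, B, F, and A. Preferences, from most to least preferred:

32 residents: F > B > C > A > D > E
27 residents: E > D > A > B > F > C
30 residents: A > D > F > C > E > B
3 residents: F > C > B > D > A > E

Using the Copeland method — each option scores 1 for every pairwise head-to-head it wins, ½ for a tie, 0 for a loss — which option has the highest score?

E: beats B; loses to D, C, F, and A → score 1.
D: beats E, C, B, and F; loses to A → score 4.
C: beats E; loses to D, B, F, and A → score 1.
B: beats C; loses to E, D, F, and A → score 1.
F: beats E, C, and B; loses to D and A → score 3.
A: beats E, D, C, B, and F → score 5.
A has the best pairwise record.

A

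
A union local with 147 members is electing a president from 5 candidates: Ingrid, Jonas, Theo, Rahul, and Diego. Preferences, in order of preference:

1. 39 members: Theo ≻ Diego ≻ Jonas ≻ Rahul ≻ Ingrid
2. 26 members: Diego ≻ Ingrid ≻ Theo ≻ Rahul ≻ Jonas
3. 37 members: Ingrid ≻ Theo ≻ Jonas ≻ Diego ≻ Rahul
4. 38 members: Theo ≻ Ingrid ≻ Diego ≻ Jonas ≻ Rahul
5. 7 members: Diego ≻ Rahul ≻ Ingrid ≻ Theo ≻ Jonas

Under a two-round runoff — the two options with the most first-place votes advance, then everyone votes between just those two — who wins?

Theo

Round 1 first-place votes: Ingrid 37, Jonas 0, Theo 77, Rahul 0, Diego 33.
Theo and Ingrid advance.
Runoff: Theo is preferred to Ingrid by 77 voters; Ingrid by 70.
Theo wins the runoff.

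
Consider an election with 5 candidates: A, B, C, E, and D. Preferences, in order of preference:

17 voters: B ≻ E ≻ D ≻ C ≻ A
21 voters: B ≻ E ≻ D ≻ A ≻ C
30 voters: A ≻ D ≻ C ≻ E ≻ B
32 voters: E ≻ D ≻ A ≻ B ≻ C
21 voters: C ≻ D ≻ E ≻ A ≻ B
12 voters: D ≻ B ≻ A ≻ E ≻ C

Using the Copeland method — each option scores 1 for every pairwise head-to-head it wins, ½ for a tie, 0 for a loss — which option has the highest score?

A: beats B and C; loses to E and D → score 2.
B: beats C; loses to A, E, and D → score 1.
C: loses to A, B, E, and D → score 0.
E: beats A, B, C, and D → score 4.
D: beats A, B, and C; loses to E → score 3.
E has the best pairwise record.

E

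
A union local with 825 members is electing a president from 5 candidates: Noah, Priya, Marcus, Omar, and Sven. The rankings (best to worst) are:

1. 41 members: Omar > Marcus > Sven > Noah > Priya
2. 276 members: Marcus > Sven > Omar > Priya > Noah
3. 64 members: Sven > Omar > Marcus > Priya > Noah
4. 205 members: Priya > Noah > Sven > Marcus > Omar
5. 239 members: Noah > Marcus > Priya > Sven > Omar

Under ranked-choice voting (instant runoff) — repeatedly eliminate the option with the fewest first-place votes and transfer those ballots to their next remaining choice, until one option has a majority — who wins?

Round 1: Noah 239, Priya 205, Marcus 276, Omar 41, Sven 64. Eliminate Omar.
Round 2: Noah 239, Priya 205, Marcus 317, Sven 64. Eliminate Sven.
Round 3: Noah 239, Priya 205, Marcus 381. Eliminate Priya.
Round 4: Noah 444, Marcus 381. Noah has a majority.

Noah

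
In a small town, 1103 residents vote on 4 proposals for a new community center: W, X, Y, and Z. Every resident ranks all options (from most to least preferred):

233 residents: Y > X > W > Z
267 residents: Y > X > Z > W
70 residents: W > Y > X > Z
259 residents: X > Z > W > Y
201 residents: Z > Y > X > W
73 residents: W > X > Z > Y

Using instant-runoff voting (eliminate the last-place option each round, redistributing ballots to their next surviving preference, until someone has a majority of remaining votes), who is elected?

Y

Round 1: W 143, X 259, Y 500, Z 201. Eliminate W.
Round 2: X 332, Y 570, Z 201. Y has a majority.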